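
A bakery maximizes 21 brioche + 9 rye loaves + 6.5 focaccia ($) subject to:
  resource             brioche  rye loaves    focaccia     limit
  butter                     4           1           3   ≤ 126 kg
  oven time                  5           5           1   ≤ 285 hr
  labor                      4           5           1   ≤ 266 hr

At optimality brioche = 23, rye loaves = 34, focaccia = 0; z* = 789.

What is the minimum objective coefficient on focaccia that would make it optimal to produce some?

13

Check each constraint at x*: butter 126/126 (tight); oven time 285/285 (tight); labor 262/266 (slack 4).
Slack constraints have shadow price 0 (complementary slackness).
Dual feasibility on the basic columns requires 4·y_butter + 5·y_oven time = 21, 1·y_butter + 5·y_oven time = 9.
Solving: y_butter = 4, y_oven time = 1.
focaccia enters the basis when its profit ≥ yᵀa₃ = 4·3 + 1·1 = 13.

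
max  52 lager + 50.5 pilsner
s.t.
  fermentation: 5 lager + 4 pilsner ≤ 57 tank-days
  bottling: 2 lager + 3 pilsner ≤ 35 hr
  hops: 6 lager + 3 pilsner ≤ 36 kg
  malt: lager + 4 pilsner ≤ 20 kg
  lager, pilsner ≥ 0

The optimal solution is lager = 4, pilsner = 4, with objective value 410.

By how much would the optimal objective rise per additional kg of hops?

7.5

At the optimum: fermentation uses 36 of 57 (slack = 21); bottling uses 20 of 35 (slack = 15); hops uses 36 of 36 (binding); malt uses 20 of 20 (binding).
Since fermentation, bottling are not tight, their duals are 0.
Dual feasibility on the basic columns requires 6·y_hops + 1·y_malt = 52, 3·y_hops + 4·y_malt = 50.5.
→ y_hops = 7.5 and y_malt = 7.
Shadow price of hops = 7.5.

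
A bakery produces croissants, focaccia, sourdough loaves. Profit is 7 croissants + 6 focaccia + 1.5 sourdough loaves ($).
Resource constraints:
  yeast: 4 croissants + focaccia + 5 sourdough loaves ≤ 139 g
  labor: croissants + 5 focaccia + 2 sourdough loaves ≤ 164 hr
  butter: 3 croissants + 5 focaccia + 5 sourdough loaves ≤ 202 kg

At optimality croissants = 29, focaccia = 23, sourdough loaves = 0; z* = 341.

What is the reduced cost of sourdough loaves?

-8.5

Binding: yeast and butter. Non-binding: labor (20 unused).
By complementary slackness, y = 0 for the non-binding constraint.
Dual feasibility on the basic columns requires 4·y_yeast + 3·y_butter = 7, 1·y_yeast + 5·y_butter = 6.
→ y_yeast = 1 and y_butter = 1.
Reduced cost of sourdough loaves: c₃ − yᵀa₃ = 1.5 − (1·5 + 1·5) = 1.5 − 10 = -8.5.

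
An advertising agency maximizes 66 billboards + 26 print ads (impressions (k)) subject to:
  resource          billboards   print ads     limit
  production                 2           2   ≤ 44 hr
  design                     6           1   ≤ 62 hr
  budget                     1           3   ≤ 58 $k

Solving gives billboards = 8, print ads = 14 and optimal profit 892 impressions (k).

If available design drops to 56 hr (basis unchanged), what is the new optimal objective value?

Check each constraint at x*: production 44/44 (tight); design 62/62 (tight); budget 50/58 (slack 8).
By complementary slackness, y = 0 for the non-binding constraint.
Dual feasibility on the basic columns requires 2·y_production + 6·y_design = 66, 2·y_production + 1·y_design = 26.
→ y_production = 9 and y_design = 8.
Δz = y_design·Δb = 8 × (-6) = -48, so new z* = 892 − 48 = 844.

844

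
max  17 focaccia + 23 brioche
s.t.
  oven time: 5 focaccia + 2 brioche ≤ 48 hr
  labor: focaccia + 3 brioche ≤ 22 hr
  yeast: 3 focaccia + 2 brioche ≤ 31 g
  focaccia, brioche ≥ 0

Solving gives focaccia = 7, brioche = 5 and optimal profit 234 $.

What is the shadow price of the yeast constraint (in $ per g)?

At the optimum: oven time uses 45 of 48 (slack = 3); labor uses 22 of 22 (binding); yeast uses 31 of 31 (binding).
By complementary slackness, y = 0 for the non-binding constraint.
Dual feasibility on the basic columns requires 1·y_labor + 3·y_yeast = 17, 3·y_labor + 2·y_yeast = 23.
This yields shadow prices y_labor = 5, y_yeast = 4.
Shadow price of yeast = 4.

4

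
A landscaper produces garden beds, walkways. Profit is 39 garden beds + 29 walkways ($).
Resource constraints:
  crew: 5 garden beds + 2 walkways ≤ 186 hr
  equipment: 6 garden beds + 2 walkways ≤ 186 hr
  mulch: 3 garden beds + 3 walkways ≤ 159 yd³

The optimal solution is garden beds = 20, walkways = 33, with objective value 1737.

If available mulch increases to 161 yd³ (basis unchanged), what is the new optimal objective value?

Binding: equipment and mulch. Non-binding: crew (20 unused).
Since crew is not tight, its dual is 0.
Dual feasibility on the basic columns requires 6·y_equipment + 3·y_mulch = 39, 2·y_equipment + 3·y_mulch = 29.
Solving: y_equipment = 2.5, y_mulch = 8.
Δz = y_mulch·Δb = 8 × (2) = 16, so new z* = 1737 + 16 = 1753.

1753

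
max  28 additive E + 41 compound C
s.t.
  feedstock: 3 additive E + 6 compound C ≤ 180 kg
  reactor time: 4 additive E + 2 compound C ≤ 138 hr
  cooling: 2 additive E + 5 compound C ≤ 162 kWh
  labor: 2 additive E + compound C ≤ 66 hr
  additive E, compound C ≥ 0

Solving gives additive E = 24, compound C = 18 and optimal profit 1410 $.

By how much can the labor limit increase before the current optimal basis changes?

3

Binding constraints: feedstock, labor. The basis is B = [[3,6],[2,1]] with det -9.
Per unit increase in labor, x* moves by d = (0.6667, -0.3333).
The basis stays optimal until reactor time becomes binding; allowable increase = 3 hr.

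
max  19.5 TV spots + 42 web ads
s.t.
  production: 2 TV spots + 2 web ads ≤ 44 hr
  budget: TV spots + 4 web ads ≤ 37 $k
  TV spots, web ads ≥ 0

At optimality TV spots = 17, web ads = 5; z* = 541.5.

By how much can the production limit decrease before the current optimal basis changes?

Binding constraints: production, budget. The basis is B = [[2,2],[1,4]] with det 6.
Per unit decrease in production, x* moves by d = (-0.6667, 0.1667).
The basis stays optimal until TV spots reaches 0; allowable decrease = 25.5 hr.

25.5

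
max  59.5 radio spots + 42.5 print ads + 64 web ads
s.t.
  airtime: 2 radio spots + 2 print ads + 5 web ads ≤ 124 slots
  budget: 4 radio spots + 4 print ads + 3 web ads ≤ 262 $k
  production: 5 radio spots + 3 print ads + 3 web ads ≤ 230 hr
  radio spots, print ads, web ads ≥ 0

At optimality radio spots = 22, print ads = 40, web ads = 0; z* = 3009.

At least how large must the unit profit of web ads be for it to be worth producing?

68

At the optimum: airtime uses 124 of 124 (binding); budget uses 248 of 262 (slack = 14); production uses 230 of 230 (binding).
By complementary slackness, y = 0 for the non-binding constraint.
From A_Bᵀ y = c: 2·y_airtime + 5·y_production = 59.5; 2·y_airtime + 3·y_production = 42.5.
→ y_airtime = 8.5 and y_production = 8.5.
web ads enters the basis when its profit ≥ yᵀa₃ = 8.5·5 + 8.5·3 = 68.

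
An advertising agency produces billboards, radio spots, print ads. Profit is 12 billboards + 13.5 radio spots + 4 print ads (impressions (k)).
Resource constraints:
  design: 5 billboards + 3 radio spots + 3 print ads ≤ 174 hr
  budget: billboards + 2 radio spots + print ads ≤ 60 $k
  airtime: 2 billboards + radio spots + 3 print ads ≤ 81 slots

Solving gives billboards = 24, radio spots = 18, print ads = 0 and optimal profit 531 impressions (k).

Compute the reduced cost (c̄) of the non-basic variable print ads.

Check each constraint at x*: design 174/174 (tight); budget 60/60 (tight); airtime 66/81 (slack 15).
Slack constraints have shadow price 0 (complementary slackness).
The binding rows give the dual system: 5·y_design + 1·y_budget = 12 and 3·y_design + 2·y_budget = 13.5.
Solving: y_design = 1.5, y_budget = 4.5.
Reduced cost of print ads: c₃ − yᵀa₃ = 4 − (1.5·3 + 4.5·1) = 4 − 9 = -5.

-5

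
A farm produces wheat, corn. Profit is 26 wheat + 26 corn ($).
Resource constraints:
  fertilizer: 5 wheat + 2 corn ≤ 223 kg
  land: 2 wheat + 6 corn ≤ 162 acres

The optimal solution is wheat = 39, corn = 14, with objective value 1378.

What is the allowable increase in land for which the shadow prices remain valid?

Binding constraints: fertilizer, land. The basis is B = [[5,2],[2,6]] with det 26.
Per unit increase in land, x* moves by d = (-0.0769, 0.1923).
The basis stays optimal until wheat reaches 0; allowable increase = 507 acres.

507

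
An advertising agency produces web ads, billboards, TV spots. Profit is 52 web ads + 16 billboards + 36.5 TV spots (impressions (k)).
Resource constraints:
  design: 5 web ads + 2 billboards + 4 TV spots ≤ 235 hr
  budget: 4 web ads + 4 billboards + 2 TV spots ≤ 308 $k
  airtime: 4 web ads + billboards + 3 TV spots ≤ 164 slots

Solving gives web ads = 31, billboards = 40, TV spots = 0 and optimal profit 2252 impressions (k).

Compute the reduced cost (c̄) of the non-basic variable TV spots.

At the optimum: design uses 235 of 235 (binding); budget uses 284 of 308 (slack = 24); airtime uses 164 of 164 (binding).
Since budget is not tight, its dual is 0.
The binding rows give the dual system: 5·y_design + 4·y_airtime = 52 and 2·y_design + 1·y_airtime = 16.
→ y_design = 4 and y_airtime = 8.
Reduced cost of TV spots: c₃ − yᵀa₃ = 36.5 − (4·4 + 8·3) = 36.5 − 40 = -3.5.

-3.5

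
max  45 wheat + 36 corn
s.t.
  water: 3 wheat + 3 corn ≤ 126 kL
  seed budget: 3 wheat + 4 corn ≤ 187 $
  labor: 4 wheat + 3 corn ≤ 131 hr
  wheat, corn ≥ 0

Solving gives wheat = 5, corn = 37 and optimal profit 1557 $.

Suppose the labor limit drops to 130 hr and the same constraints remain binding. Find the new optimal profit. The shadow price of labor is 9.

Δb = -1, so new z* = 1557 + (9)·(-1) = 1557 − 9 = 1548.

1548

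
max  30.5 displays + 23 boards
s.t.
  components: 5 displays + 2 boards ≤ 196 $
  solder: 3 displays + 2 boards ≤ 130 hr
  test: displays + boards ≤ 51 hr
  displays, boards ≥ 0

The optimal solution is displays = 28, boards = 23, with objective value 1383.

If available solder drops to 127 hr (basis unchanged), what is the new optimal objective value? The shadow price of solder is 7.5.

1360.5

Δb = -3, so new z* = 1383 + (7.5)·(-3) = 1383 − 22.5 = 1360.5.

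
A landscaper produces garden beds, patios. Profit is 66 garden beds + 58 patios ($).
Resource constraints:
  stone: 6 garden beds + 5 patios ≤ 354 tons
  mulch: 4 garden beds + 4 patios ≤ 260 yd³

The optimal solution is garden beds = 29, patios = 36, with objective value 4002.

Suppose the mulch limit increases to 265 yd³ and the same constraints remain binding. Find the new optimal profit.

4024.5

Both stone and mulch are binding at x*.
Dual feasibility on the basic columns requires 6·y_stone + 4·y_mulch = 66, 5·y_stone + 4·y_mulch = 58.
This yields shadow prices y_stone = 8, y_mulch = 4.5.
Δz = y_mulch·Δb = 4.5 × (5) = 22.5, so new z* = 4002 + 22.5 = 4024.5.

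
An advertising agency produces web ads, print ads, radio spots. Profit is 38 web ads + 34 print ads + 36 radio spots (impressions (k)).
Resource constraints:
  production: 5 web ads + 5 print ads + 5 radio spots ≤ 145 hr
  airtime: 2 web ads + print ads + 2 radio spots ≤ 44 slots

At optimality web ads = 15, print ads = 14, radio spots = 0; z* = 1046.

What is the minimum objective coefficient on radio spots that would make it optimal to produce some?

Both production and airtime are binding at x*.
From A_Bᵀ y = c: 5·y_production + 2·y_airtime = 38; 5·y_production + 1·y_airtime = 34.
Solving: y_production = 6, y_airtime = 4.
radio spots enters the basis when its profit ≥ yᵀa₃ = 6·5 + 4·2 = 38.

38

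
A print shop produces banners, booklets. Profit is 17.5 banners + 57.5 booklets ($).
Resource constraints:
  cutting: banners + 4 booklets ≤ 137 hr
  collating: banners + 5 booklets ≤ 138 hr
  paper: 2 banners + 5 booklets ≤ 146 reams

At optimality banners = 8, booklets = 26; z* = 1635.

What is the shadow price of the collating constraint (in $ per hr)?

5.5

Binding: collating and paper. Non-binding: cutting (25 unused).
Slack constraints have shadow price 0 (complementary slackness).
Dual feasibility on the basic columns requires 1·y_collating + 2·y_paper = 17.5, 5·y_collating + 5·y_paper = 57.5.
Solving: y_collating = 5.5, y_paper = 6.
Shadow price of collating = 5.5.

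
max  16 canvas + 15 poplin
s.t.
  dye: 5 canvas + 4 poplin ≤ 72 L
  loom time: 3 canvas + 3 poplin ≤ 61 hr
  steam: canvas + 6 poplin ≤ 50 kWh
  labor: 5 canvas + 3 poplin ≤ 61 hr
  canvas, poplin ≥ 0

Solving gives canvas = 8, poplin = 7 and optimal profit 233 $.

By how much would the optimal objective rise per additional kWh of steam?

Binding: steam and labor. Non-binding: dye (4 unused), loom time (16 unused).
Slack constraints have shadow price 0 (complementary slackness).
From A_Bᵀ y = c: 1·y_steam + 5·y_labor = 16; 6·y_steam + 3·y_labor = 15.
→ y_steam = 1 and y_labor = 3.
Shadow price of steam = 1.

1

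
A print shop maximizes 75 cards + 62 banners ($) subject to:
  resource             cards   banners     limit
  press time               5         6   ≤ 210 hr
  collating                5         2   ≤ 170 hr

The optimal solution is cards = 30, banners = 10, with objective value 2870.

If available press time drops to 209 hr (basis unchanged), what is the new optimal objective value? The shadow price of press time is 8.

2862

Δb = -1, so new z* = 2870 + (8)·(-1) = 2870 − 8 = 2862.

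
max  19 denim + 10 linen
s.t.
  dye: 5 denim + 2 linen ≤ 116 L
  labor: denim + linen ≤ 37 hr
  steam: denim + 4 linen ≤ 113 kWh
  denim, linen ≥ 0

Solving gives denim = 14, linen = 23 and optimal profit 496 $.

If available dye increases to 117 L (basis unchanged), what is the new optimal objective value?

At the optimum: dye uses 116 of 116 (binding); labor uses 37 of 37 (binding); steam uses 106 of 113 (slack = 7).
By complementary slackness, y = 0 for the non-binding constraint.
Dual feasibility on the basic columns requires 5·y_dye + 1·y_labor = 19, 2·y_dye + 1·y_labor = 10.
Solving: y_dye = 3, y_labor = 4.
Δz = y_dye·Δb = 3 × (1) = 3, so new z* = 496 + 3 = 499.

499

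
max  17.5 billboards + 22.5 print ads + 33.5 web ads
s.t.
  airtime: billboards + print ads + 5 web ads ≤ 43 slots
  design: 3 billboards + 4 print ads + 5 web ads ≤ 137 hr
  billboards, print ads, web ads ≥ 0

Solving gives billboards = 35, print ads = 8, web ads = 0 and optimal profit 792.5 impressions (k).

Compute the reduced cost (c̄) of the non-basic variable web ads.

At the optimum: airtime uses 43 of 43 (binding); design uses 137 of 137 (binding).
The binding rows give the dual system: 1·y_airtime + 3·y_design = 17.5 and 1·y_airtime + 4·y_design = 22.5.
→ y_airtime = 2.5 and y_design = 5.
Reduced cost of web ads: c₃ − yᵀa₃ = 33.5 − (2.5·5 + 5·5) = 33.5 − 37.5 = -4.

-4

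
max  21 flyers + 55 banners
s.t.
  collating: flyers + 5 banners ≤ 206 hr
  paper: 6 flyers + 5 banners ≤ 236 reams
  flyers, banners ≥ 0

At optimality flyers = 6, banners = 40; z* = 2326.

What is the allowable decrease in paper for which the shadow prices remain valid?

Binding constraints: collating, paper. The basis is B = [[1,5],[6,5]] with det -25.
Per unit decrease in paper, x* moves by d = (-0.2, 0.04).
The basis stays optimal until flyers reaches 0; allowable decrease = 30 reams.

30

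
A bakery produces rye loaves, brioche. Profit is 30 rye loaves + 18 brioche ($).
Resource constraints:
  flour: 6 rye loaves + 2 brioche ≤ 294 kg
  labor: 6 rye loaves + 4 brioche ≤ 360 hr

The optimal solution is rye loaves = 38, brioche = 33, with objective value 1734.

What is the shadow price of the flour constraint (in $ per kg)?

1

At the optimum: flour uses 294 of 294 (binding); labor uses 360 of 360 (binding).
The binding rows give the dual system: 6·y_flour + 6·y_labor = 30 and 2·y_flour + 4·y_labor = 18.
→ y_flour = 1 and y_labor = 4.
Shadow price of flour = 1.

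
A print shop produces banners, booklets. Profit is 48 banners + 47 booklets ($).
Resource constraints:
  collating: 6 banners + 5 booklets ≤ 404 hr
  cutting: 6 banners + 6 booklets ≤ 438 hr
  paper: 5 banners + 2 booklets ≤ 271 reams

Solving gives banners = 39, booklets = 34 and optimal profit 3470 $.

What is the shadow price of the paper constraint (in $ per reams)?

0

Check each constraint at x*: collating 404/404 (tight); cutting 438/438 (tight); paper 263/271 (slack 8).
By complementary slackness, y = 0 for the non-binding constraint.
Dual feasibility on the basic columns requires 6·y_collating + 6·y_cutting = 48, 5·y_collating + 6·y_cutting = 47.
→ y_collating = 1 and y_cutting = 7.
Shadow price of paper = 0.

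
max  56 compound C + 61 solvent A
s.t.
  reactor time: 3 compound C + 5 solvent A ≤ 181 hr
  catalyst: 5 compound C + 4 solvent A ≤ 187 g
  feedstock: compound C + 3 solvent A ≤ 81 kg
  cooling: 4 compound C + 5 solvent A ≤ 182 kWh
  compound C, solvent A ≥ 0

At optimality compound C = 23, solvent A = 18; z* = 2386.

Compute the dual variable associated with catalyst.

At the optimum: reactor time uses 159 of 181 (slack = 22); catalyst uses 187 of 187 (binding); feedstock uses 77 of 81 (slack = 4); cooling uses 182 of 182 (binding).
By complementary slackness, y = 0 for the non-binding constraints.
The binding rows give the dual system: 5·y_catalyst + 4·y_cooling = 56 and 4·y_catalyst + 5·y_cooling = 61.
Solving: y_catalyst = 4, y_cooling = 9.
Shadow price of catalyst = 4.

4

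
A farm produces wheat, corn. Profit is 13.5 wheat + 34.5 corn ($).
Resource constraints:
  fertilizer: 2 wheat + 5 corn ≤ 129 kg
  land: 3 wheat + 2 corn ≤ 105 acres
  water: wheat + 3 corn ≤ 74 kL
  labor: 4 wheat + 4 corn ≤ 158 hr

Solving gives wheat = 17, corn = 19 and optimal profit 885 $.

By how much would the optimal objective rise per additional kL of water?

1.5

Check each constraint at x*: fertilizer 129/129 (tight); land 89/105 (slack 16); water 74/74 (tight); labor 144/158 (slack 14).
Slack constraints have shadow price 0 (complementary slackness).
From A_Bᵀ y = c: 2·y_fertilizer + 1·y_water = 13.5; 5·y_fertilizer + 3·y_water = 34.5.
→ y_fertilizer = 6 and y_water = 1.5.
Shadow price of water = 1.5.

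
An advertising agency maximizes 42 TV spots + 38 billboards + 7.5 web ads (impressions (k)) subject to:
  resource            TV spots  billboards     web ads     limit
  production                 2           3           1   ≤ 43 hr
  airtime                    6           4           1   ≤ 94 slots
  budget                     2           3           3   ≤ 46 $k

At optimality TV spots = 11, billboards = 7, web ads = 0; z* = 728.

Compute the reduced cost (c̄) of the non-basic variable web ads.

Binding: production and airtime. Non-binding: budget (3 unused).
Since budget is not tight, its dual is 0.
Dual feasibility on the basic columns requires 2·y_production + 6·y_airtime = 42, 3·y_production + 4·y_airtime = 38.
Solving: y_production = 6, y_airtime = 5.
Reduced cost of web ads: c₃ − yᵀa₃ = 7.5 − (6·1 + 5·1) = 7.5 − 11 = -3.5.

-3.5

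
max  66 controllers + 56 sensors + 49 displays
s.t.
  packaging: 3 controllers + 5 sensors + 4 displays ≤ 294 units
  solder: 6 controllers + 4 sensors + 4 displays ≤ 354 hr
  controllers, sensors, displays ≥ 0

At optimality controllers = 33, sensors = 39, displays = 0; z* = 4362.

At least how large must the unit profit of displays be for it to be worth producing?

Check each constraint at x*: packaging 294/294 (tight); solder 354/354 (tight).
From A_Bᵀ y = c: 3·y_packaging + 6·y_solder = 66; 5·y_packaging + 4·y_solder = 56.
This yields shadow prices y_packaging = 4, y_solder = 9.
displays enters the basis when its profit ≥ yᵀa₃ = 4·4 + 9·4 = 52.

52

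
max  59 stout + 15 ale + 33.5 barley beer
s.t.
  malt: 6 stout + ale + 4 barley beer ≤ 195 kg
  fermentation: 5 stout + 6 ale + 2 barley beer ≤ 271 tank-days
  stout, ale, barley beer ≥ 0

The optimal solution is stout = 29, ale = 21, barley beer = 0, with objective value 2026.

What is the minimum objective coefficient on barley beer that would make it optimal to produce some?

38

At the optimum: malt uses 195 of 195 (binding); fermentation uses 271 of 271 (binding).
The binding rows give the dual system: 6·y_malt + 5·y_fermentation = 59 and 1·y_malt + 6·y_fermentation = 15.
→ y_malt = 9 and y_fermentation = 1.
barley beer enters the basis when its profit ≥ yᵀa₃ = 9·4 + 1·2 = 38.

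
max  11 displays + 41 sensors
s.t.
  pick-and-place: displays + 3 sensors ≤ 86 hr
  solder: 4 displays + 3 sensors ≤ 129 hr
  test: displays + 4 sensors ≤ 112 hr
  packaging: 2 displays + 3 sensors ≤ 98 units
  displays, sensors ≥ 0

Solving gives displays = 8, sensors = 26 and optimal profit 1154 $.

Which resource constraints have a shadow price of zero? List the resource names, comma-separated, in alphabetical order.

packaging, solder

pick-and-place: 86/86 (binding)
solder: 110/129 (slack 19)
test: 112/112 (binding)
packaging: 94/98 (slack 4)
By complementary slackness, a constraint with positive slack has shadow price 0 → packaging, solder.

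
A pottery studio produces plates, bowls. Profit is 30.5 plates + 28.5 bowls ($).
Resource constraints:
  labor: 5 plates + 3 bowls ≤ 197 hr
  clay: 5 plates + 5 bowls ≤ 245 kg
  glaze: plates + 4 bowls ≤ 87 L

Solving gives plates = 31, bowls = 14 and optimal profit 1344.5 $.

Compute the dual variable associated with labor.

At the optimum: labor uses 197 of 197 (binding); clay uses 225 of 245 (slack = 20); glaze uses 87 of 87 (binding).
By complementary slackness, y = 0 for the non-binding constraint.
The binding rows give the dual system: 5·y_labor + 1·y_glaze = 30.5 and 3·y_labor + 4·y_glaze = 28.5.
Solving: y_labor = 5.5, y_glaze = 3.
Shadow price of labor = 5.5.

5.5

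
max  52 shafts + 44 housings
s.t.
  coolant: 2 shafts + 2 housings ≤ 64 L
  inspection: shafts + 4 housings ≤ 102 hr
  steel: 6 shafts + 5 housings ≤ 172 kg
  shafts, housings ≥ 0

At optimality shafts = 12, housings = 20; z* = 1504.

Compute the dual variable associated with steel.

8

Check each constraint at x*: coolant 64/64 (tight); inspection 92/102 (slack 10); steel 172/172 (tight).
Since inspection is not tight, its dual is 0.
Dual feasibility on the basic columns requires 2·y_coolant + 6·y_steel = 52, 2·y_coolant + 5·y_steel = 44.
This yields shadow prices y_coolant = 2, y_steel = 8.
Shadow price of steel = 8.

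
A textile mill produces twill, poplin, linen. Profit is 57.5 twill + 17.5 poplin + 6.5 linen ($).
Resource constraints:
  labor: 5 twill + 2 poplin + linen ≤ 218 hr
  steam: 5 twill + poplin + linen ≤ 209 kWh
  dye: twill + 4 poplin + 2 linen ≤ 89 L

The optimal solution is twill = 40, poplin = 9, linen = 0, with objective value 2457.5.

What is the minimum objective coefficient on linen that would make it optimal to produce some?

11.5

Binding: labor and steam. Non-binding: dye (13 unused).
By complementary slackness, y = 0 for the non-binding constraint.
From A_Bᵀ y = c: 5·y_labor + 5·y_steam = 57.5; 2·y_labor + 1·y_steam = 17.5.
This yields shadow prices y_labor = 6, y_steam = 5.5.
linen enters the basis when its profit ≥ yᵀa₃ = 6·1 + 5.5·1 = 11.5.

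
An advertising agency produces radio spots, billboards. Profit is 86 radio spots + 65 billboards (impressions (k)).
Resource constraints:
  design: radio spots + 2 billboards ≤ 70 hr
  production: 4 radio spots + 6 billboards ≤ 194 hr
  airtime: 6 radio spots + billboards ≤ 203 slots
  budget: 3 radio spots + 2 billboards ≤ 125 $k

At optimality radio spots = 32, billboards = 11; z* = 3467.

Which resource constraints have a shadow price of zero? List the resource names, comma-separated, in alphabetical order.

design: 54/70 (slack 16)
production: 194/194 (binding)
airtime: 203/203 (binding)
budget: 118/125 (slack 7)
By complementary slackness, a constraint with positive slack has shadow price 0 → budget, design.

budget, design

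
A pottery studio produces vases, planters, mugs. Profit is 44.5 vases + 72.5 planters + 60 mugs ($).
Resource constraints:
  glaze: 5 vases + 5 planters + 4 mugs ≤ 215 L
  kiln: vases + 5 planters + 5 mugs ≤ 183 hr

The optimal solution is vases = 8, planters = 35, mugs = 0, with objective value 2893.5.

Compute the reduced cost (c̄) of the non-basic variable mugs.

Check each constraint at x*: glaze 215/215 (tight); kiln 183/183 (tight).
The binding rows give the dual system: 5·y_glaze + 1·y_kiln = 44.5 and 5·y_glaze + 5·y_kiln = 72.5.
→ y_glaze = 7.5 and y_kiln = 7.
Reduced cost of mugs: c₃ − yᵀa₃ = 60 − (7.5·4 + 7·5) = 60 − 65 = -5.

-5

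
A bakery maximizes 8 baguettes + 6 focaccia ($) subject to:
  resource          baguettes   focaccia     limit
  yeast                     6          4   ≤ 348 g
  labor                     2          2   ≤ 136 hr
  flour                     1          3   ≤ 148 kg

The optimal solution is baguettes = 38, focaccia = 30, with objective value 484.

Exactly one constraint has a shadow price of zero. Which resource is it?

flour

yeast: 348/348 (binding)
labor: 136/136 (binding)
flour: 128/148 (slack 20)
By complementary slackness, a constraint with positive slack has shadow price 0 → flour.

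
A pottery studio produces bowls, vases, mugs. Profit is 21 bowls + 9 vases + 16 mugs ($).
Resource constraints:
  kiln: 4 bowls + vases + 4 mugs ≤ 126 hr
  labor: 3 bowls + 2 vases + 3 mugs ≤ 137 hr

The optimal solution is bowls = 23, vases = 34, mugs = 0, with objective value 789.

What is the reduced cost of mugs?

-5

At the optimum: kiln uses 126 of 126 (binding); labor uses 137 of 137 (binding).
From A_Bᵀ y = c: 4·y_kiln + 3·y_labor = 21; 1·y_kiln + 2·y_labor = 9.
This yields shadow prices y_kiln = 3, y_labor = 3.
Reduced cost of mugs: c₃ − yᵀa₃ = 16 − (3·4 + 3·3) = 16 − 21 = -5.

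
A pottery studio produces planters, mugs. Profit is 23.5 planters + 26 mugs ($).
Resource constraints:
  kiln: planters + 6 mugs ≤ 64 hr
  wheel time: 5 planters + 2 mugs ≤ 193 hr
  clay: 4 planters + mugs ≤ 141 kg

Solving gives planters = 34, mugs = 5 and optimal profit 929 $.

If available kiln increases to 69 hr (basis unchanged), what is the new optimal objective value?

At the optimum: kiln uses 64 of 64 (binding); wheel time uses 180 of 193 (slack = 13); clay uses 141 of 141 (binding).
Since wheel time is not tight, its dual is 0.
From A_Bᵀ y = c: 1·y_kiln + 4·y_clay = 23.5; 6·y_kiln + 1·y_clay = 26.
Solving: y_kiln = 3.5, y_clay = 5.
Δz = y_kiln·Δb = 3.5 × (5) = 17.5, so new z* = 929 + 17.5 = 946.5.

946.5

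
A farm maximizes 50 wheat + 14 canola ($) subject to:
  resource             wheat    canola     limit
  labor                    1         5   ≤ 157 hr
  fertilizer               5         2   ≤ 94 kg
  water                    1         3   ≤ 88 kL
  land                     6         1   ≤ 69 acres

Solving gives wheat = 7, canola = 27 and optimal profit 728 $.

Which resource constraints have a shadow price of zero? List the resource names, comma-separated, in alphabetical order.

fertilizer, labor

labor: 142/157 (slack 15)
fertilizer: 89/94 (slack 5)
water: 88/88 (binding)
land: 69/69 (binding)
By complementary slackness, a constraint with positive slack has shadow price 0 → fertilizer, labor.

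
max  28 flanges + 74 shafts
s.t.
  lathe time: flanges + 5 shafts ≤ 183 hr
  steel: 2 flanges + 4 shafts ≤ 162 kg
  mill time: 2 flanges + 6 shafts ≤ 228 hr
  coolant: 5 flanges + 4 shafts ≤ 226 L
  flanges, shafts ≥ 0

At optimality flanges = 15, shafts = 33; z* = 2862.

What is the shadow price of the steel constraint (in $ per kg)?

5

At the optimum: lathe time uses 180 of 183 (slack = 3); steel uses 162 of 162 (binding); mill time uses 228 of 228 (binding); coolant uses 207 of 226 (slack = 19).
Slack constraints have shadow price 0 (complementary slackness).
From A_Bᵀ y = c: 2·y_steel + 2·y_mill time = 28; 4·y_steel + 6·y_mill time = 74.
→ y_steel = 5 and y_mill time = 9.
Shadow price of steel = 5.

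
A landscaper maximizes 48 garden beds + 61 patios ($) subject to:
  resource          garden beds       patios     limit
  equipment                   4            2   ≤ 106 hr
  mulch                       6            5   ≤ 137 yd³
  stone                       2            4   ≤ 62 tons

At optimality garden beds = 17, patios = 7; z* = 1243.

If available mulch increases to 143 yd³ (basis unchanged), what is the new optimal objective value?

Binding: mulch and stone. Non-binding: equipment (24 unused).
Since equipment is not tight, its dual is 0.
The binding rows give the dual system: 6·y_mulch + 2·y_stone = 48 and 5·y_mulch + 4·y_stone = 61.
→ y_mulch = 5 and y_stone = 9.
Δz = y_mulch·Δb = 5 × (6) = 30, so new z* = 1243 + 30 = 1273.

1273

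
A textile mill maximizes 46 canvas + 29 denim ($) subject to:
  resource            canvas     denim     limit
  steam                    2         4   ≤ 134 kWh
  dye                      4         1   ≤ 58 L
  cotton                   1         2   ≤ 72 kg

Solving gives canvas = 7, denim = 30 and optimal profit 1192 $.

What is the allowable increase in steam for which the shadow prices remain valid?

Binding constraints: steam, dye. The basis is B = [[2,4],[4,1]] with det -14.
Per unit increase in steam, x* moves by d = (-0.0714, 0.2857).
The basis stays optimal until cotton becomes binding; allowable increase = 10 kWh.

10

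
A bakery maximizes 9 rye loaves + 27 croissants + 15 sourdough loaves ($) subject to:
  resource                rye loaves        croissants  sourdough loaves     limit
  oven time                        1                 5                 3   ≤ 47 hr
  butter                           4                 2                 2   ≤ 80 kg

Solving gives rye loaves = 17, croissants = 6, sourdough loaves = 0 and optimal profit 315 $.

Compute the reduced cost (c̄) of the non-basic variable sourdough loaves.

Check each constraint at x*: oven time 47/47 (tight); butter 80/80 (tight).
Dual feasibility on the basic columns requires 1·y_oven time + 4·y_butter = 9, 5·y_oven time + 2·y_butter = 27.
→ y_oven time = 5 and y_butter = 1.
Reduced cost of sourdough loaves: c₃ − yᵀa₃ = 15 − (5·3 + 1·2) = 15 − 17 = -2.

-2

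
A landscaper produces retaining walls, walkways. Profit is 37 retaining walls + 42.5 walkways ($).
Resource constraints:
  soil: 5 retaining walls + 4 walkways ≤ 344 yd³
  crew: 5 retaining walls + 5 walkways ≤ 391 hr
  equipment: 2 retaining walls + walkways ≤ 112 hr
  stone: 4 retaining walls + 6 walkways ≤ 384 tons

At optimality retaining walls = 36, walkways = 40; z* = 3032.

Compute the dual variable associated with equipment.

6.5

At the optimum: soil uses 340 of 344 (slack = 4); crew uses 380 of 391 (slack = 11); equipment uses 112 of 112 (binding); stone uses 384 of 384 (binding).
Slack constraints have shadow price 0 (complementary slackness).
Dual feasibility on the basic columns requires 2·y_equipment + 4·y_stone = 37, 1·y_equipment + 6·y_stone = 42.5.
This yields shadow prices y_equipment = 6.5, y_stone = 6.
Shadow price of equipment = 6.5.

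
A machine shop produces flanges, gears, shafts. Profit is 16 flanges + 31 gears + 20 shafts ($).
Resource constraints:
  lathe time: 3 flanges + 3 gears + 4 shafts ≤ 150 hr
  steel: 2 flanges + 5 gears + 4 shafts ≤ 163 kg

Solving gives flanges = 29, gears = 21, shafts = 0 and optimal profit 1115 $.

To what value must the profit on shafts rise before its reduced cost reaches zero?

28

Both lathe time and steel are binding at x*.
The binding rows give the dual system: 3·y_lathe time + 2·y_steel = 16 and 3·y_lathe time + 5·y_steel = 31.
Solving: y_lathe time = 2, y_steel = 5.
shafts enters the basis when its profit ≥ yᵀa₃ = 2·4 + 5·4 = 28.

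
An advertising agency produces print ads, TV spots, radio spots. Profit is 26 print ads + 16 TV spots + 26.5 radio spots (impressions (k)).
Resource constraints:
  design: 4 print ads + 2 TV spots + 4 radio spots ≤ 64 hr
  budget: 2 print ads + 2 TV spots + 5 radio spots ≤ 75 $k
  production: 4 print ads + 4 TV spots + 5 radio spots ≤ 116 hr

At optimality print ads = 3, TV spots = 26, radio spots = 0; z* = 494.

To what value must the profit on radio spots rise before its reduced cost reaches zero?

27.5

Binding: design and production. Non-binding: budget (17 unused).
By complementary slackness, y = 0 for the non-binding constraint.
From A_Bᵀ y = c: 4·y_design + 4·y_production = 26; 2·y_design + 4·y_production = 16.
Solving: y_design = 5, y_production = 1.5.
radio spots enters the basis when its profit ≥ yᵀa₃ = 5·4 + 1.5·5 = 27.5.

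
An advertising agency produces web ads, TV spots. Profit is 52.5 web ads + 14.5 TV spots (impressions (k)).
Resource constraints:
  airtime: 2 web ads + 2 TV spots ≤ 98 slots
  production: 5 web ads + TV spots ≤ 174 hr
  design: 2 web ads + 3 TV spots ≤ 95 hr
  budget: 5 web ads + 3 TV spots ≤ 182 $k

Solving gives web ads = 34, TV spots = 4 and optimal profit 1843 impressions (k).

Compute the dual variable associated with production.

Binding: production and budget. Non-binding: airtime (22 unused), design (15 unused).
Since airtime, design are not tight, their duals are 0.
From A_Bᵀ y = c: 5·y_production + 5·y_budget = 52.5; 1·y_production + 3·y_budget = 14.5.
→ y_production = 8.5 and y_budget = 2.
Shadow price of production = 8.5.

8.5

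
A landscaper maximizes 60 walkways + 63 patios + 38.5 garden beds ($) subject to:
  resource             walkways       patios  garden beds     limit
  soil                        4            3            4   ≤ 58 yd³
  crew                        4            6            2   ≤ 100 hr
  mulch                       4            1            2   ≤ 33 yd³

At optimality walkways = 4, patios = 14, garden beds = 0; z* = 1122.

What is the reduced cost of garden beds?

-9.5

Check each constraint at x*: soil 58/58 (tight); crew 100/100 (tight); mulch 30/33 (slack 3).
Slack constraints have shadow price 0 (complementary slackness).
The binding rows give the dual system: 4·y_soil + 4·y_crew = 60 and 3·y_soil + 6·y_crew = 63.
→ y_soil = 9 and y_crew = 6.
Reduced cost of garden beds: c₃ − yᵀa₃ = 38.5 − (9·4 + 6·2) = 38.5 − 48 = -9.5.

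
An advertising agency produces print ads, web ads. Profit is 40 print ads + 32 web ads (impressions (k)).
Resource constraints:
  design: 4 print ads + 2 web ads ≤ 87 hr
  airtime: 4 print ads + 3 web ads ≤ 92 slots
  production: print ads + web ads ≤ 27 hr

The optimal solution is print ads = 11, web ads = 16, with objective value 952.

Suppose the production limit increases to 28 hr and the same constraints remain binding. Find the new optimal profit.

960

Binding: airtime and production. Non-binding: design (11 unused).
Slack constraints have shadow price 0 (complementary slackness).
From A_Bᵀ y = c: 4·y_airtime + 1·y_production = 40; 3·y_airtime + 1·y_production = 32.
Solving: y_airtime = 8, y_production = 8.
Δz = y_production·Δb = 8 × (1) = 8, so new z* = 952 + 8 = 960.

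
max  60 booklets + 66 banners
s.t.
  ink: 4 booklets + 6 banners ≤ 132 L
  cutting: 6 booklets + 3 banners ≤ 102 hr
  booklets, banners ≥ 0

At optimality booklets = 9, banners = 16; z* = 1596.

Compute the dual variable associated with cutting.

4

At the optimum: ink uses 132 of 132 (binding); cutting uses 102 of 102 (binding).
From A_Bᵀ y = c: 4·y_ink + 6·y_cutting = 60; 6·y_ink + 3·y_cutting = 66.
→ y_ink = 9 and y_cutting = 4.
Shadow price of cutting = 4.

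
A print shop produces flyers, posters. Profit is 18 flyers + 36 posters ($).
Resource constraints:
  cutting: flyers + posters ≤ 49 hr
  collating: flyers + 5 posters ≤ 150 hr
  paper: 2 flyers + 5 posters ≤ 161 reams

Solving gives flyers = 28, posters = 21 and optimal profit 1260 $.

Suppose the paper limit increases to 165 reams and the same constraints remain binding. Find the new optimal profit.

Check each constraint at x*: cutting 49/49 (tight); collating 133/150 (slack 17); paper 161/161 (tight).
By complementary slackness, y = 0 for the non-binding constraint.
Dual feasibility on the basic columns requires 1·y_cutting + 2·y_paper = 18, 1·y_cutting + 5·y_paper = 36.
This yields shadow prices y_cutting = 6, y_paper = 6.
Δz = y_paper·Δb = 6 × (4) = 24, so new z* = 1260 + 24 = 1284.

1284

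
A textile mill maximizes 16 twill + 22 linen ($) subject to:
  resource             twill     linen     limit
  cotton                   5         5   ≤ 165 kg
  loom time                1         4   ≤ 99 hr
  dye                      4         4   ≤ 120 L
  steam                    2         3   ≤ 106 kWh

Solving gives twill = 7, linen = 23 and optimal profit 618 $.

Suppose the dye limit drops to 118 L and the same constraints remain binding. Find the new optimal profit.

Binding: loom time and dye. Non-binding: cotton (15 unused), steam (23 unused).
Slack constraints have shadow price 0 (complementary slackness).
Dual feasibility on the basic columns requires 1·y_loom time + 4·y_dye = 16, 4·y_loom time + 4·y_dye = 22.
This yields shadow prices y_loom time = 2, y_dye = 3.5.
Δz = y_dye·Δb = 3.5 × (-2) = -7, so new z* = 618 − 7 = 611.

611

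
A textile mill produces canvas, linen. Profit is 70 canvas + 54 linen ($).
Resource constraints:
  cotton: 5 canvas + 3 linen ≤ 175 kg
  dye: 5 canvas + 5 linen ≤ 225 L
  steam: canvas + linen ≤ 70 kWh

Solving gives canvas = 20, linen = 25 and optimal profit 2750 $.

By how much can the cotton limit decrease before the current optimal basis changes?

40

Binding constraints: cotton, dye. The basis is B = [[5,3],[5,5]] with det 10.
Per unit decrease in cotton, x* moves by d = (-0.5, 0.5).
The basis stays optimal until canvas reaches 0; allowable decrease = 40 kg.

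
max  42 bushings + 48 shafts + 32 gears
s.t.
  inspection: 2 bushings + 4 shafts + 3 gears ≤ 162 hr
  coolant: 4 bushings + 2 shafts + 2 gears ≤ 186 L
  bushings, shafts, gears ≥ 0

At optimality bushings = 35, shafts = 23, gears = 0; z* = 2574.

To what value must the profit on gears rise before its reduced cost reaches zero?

39

Check each constraint at x*: inspection 162/162 (tight); coolant 186/186 (tight).
Dual feasibility on the basic columns requires 2·y_inspection + 4·y_coolant = 42, 4·y_inspection + 2·y_coolant = 48.
This yields shadow prices y_inspection = 9, y_coolant = 6.
gears enters the basis when its profit ≥ yᵀa₃ = 9·3 + 6·2 = 39.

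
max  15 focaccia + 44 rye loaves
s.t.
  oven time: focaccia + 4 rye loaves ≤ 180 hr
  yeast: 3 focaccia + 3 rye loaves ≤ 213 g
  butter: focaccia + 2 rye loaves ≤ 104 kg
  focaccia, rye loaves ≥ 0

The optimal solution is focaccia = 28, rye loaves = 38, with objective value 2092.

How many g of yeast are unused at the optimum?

yeast used = 3·28 + 3·38 = 198; slack = 213 − 198 = 15.

15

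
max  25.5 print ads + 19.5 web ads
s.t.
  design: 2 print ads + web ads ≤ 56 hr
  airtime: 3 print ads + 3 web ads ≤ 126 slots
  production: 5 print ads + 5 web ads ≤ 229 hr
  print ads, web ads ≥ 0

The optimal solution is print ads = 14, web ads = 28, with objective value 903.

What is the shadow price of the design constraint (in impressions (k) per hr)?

6

Binding: design and airtime. Non-binding: production (19 unused).
Slack constraints have shadow price 0 (complementary slackness).
Dual feasibility on the basic columns requires 2·y_design + 3·y_airtime = 25.5, 1·y_design + 3·y_airtime = 19.5.
→ y_design = 6 and y_airtime = 4.5.
Shadow price of design = 6.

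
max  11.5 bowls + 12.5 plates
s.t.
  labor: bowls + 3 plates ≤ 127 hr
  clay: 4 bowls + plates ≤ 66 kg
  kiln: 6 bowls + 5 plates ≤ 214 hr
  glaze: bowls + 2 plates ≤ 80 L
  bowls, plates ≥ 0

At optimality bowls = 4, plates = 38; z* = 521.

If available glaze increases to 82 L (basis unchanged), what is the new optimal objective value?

526

At the optimum: labor uses 118 of 127 (slack = 9); clay uses 54 of 66 (slack = 12); kiln uses 214 of 214 (binding); glaze uses 80 of 80 (binding).
Since labor, clay are not tight, their duals are 0.
The binding rows give the dual system: 6·y_kiln + 1·y_glaze = 11.5 and 5·y_kiln + 2·y_glaze = 12.5.
This yields shadow prices y_kiln = 1.5, y_glaze = 2.5.
Δz = y_glaze·Δb = 2.5 × (2) = 5, so new z* = 521 + 5 = 526.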